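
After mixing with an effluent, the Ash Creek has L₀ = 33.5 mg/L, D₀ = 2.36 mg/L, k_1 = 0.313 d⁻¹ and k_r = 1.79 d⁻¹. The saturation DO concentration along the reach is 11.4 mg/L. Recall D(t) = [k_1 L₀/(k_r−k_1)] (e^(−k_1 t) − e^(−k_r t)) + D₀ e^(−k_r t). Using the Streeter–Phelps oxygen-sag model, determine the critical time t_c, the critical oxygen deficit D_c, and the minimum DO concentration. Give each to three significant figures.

t_c ≈ 0.907 d; D_c ≈ 4.41 mg/L; min DO ≈ 6.99 mg/L

With k_r/k_1 = 5.719 and 1 − D₀(k_r−k_1)/(k_1 L₀) = 0.6676,
t_c = ln(5.719 × 0.6676) / (1.79 − 0.313) = ln(3.818) / 1.477 = 1.340/1.477 = 0.9070 d.
L(t_c) = L₀ e^(−k_1 t_c) = 33.5 × 0.7528 = 25.22 mg/L, and at the critical point k_r D_c = k_1 L, so D_c = (0.313/1.79) × 25.22 = 4.410 mg/L.
Minimum DO = C_s − D_c = 11.4 − 4.410 = 6.990 mg/L.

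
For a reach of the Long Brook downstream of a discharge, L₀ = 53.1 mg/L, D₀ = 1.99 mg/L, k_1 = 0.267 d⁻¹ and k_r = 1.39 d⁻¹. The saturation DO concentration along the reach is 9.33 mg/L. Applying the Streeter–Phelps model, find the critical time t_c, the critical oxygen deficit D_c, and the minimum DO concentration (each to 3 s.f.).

At the critical point dD/dt = 0, so k_1 L₀ e^(−k_1 t) = k_r D. Substituting D(t) from the Streeter–Phelps equation and solving for t gives
t_c = ln[(k_r/k_1)(1 − D₀(k_r−k_1)/(k_1 L₀))] / (k_r−k_1).
Here k_r−k_1 = 1.123 d⁻¹ and 1 − D₀(k_r−k_1)/(k_1 L₀) = 1 − 1.99×1.123/(0.267×53.1) = 0.8424, so
t_c = ln(5.206 × 0.8424) / 1.123 = 1.478 / 1.123 = 1.316 d.
L(t_c) = L₀ e^(−k_1 t_c) = 53.1 × 0.7037 = 37.36 mg/L, and at the critical point k_r D_c = k_1 L, so D_c = (0.267/1.39) × 37.36 = 7.177 mg/L.
Minimum DO = C_s − D_c = 9.33 − 7.177 = 2.153 mg/L.

t_c ≈ 1.32 d; D_c ≈ 7.18 mg/L; min DO ≈ 2.15 mg/L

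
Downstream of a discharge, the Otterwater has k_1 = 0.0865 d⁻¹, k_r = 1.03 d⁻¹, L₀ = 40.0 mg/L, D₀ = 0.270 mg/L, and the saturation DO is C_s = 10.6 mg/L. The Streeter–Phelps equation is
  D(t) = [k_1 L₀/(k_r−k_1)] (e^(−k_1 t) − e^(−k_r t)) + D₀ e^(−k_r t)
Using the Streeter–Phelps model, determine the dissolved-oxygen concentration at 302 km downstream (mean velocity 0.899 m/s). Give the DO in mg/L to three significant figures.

Travel time t = x/v = 302 km / (0.899 m/s) = 302000 m / 0.899 m/s = 335900 s = 3.888 d.
k_1 L₀/(k_r−k_1) = 0.0865×40.0/(1.03−0.0865) = 3.460/0.9435 = 3.667 mg/L.
e^(−k_1 t) = e^(−0.0865×3.888) = 0.7144; e^(−k_r t) = e^(−1.03×3.888) = 0.01823.
D = 3.667 × (0.7144 − 0.01823) + 0.270 × 0.01823 = 2.553 + 0.004922 = 2.558 mg/L.
DO = C_s − D = 10.6 − 2.558 = 8.042 mg/L.

DO ≈ 8.04 mg/L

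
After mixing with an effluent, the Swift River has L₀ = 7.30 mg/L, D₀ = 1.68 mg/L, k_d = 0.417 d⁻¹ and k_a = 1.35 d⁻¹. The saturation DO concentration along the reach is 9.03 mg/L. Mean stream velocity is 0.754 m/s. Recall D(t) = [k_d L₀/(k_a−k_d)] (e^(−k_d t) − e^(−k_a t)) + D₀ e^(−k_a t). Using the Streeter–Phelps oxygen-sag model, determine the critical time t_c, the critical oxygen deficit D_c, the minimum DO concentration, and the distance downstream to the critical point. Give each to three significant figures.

At the critical point dD/dt = 0, so k_d L₀ e^(−k_d t) = k_a D. Substituting D(t) from the Streeter–Phelps equation and solving for t gives
t_c = ln[(k_a/k_d)(1 − D₀(k_a−k_d)/(k_d L₀))] / (k_a−k_d).
Here k_a−k_d = 0.9330 d⁻¹ and 1 − D₀(k_a−k_d)/(k_d L₀) = 1 − 1.68×0.9330/(0.417×7.30) = 0.4851, so
t_c = ln(3.237 × 0.4851) / 0.9330 = 0.4514 / 0.9330 = 0.4838 d.
D_c = (k_d/k_a) L₀ e^(−k_d t_c) = (0.417/1.35) × 7.30 × e^(−0.417×0.4838) = 0.3089 × 7.30 × 0.8173 = 1.843 mg/L.
Minimum DO = C_s − D_c = 9.03 − 1.843 = 7.187 mg/L.
x_c = v t_c = 0.754 m/s × 0.4838 d × 86400 s/d = 31520 m ≈ 31.5 km.

t_c ≈ 0.484 d; D_c ≈ 1.84 mg/L; min DO ≈ 7.19 mg/L; x_c ≈ 31.5 km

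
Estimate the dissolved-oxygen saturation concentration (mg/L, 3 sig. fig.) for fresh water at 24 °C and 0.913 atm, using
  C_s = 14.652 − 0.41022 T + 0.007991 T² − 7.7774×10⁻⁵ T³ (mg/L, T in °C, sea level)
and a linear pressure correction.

C_s ≈ 7.61 mg/L

At sea level: C_s = 14.652 − 0.41022×24 + 0.007991×24² − 7.7774×10⁻⁵×24³ = 8.334 mg/L.
Pressure correction: C_s' = 8.334 × 0.913 = 7.609 mg/L.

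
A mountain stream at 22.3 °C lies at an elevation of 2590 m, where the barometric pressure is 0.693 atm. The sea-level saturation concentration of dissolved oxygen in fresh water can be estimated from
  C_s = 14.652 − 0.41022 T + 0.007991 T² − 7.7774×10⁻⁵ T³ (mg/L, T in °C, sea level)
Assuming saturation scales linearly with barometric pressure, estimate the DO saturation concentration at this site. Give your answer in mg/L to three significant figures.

C_s ≈ 5.97 mg/L

At sea level: C_s = 14.652 − 0.41022×22.3 + 0.007991×22.3² − 7.7774×10⁻⁵×22.3³ = 8.615 mg/L.
Pressure correction: C_s' = 8.615 × 0.693 = 5.971 mg/L.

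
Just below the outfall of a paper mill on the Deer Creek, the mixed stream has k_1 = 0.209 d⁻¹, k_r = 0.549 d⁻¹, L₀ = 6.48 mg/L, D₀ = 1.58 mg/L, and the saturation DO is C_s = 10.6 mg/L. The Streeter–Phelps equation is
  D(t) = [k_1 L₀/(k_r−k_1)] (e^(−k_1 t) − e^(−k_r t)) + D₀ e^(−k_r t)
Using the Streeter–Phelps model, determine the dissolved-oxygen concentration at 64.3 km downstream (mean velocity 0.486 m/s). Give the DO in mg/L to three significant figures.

Travel time t = x/v = 64.3 km / (0.486 m/s) = 64300 m / 0.486 m/s = 132300 s = 1.531 d.
k_1 L₀/(k_r−k_1) = 0.209×6.48/(0.549−0.209) = 1.354/0.3400 = 3.983 mg/L.
e^(−k_1 t) = e^(−0.209×1.531) = 0.7261; e^(−k_r t) = e^(−0.549×1.531) = 0.4314.
D = 3.983 × (0.7261 − 0.4314) + 1.58 × 0.4314 = 1.174 + 0.6816 = 1.856 mg/L.
DO = C_s − D = 10.6 − 1.856 = 8.744 mg/L.

DO ≈ 8.74 mg/L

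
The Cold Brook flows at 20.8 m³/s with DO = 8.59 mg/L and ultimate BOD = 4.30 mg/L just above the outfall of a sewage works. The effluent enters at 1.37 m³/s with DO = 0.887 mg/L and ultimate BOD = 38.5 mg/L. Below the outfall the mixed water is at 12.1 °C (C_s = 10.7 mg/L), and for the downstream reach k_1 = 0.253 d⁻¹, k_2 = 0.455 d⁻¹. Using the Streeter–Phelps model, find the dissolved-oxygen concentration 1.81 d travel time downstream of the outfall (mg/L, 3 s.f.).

DO ≈ 8.01 mg/L

Mixed DO = (20.8×8.59 + 1.37×0.887)/(20.8+1.37) = 179.9/22.17 = 8.114 mg/L.
Mixed L₀ = (20.8×4.30 + 1.37×38.5)/(22.17) = 142.2/22.17 = 6.413 mg/L.
Initial deficit D₀ = C_s − DO₀ = 10.7 − 8.114 = 2.586 mg/L.
D(1.81) = [0.253×6.413/(0.455−0.253)](e^(−0.253×1.81) − e^(−0.455×1.81)) + 2.586 e^(−0.455×1.81)
= 8.033 × (0.6326 − 0.4389) + 2.586 × 0.4389 = 2.691 mg/L.
DO = 10.7 − 2.691 = 8.009 mg/L.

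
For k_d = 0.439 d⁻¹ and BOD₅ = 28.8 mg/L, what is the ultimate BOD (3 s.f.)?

L₀ ≈ 32.4 mg/L

BOD₅ = L₀(1 − e^(−5k_d)) ⇒ L₀ = BOD₅ / (1 − e^(−5×0.439))
= 28.8 / (1 − 0.1114) = 28.8 / 0.8886 = 32.41 mg/L.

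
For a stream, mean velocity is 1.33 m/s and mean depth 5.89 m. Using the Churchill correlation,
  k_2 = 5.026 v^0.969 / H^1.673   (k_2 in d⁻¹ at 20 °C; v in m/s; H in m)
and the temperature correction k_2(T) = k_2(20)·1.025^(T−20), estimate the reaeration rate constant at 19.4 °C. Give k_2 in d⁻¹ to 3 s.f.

k_2 ≈ 0.336 d⁻¹

k_2(20) = 5.026 × 1.33^0.969 / 5.89^1.673 = 5.026 × 1.318 / 19.43 = 0.3411 d⁻¹.
k_2(19.4) = 0.3411 × 1.025^(19.4−20) = 0.3411 × 0.9853 = 0.3360 d⁻¹.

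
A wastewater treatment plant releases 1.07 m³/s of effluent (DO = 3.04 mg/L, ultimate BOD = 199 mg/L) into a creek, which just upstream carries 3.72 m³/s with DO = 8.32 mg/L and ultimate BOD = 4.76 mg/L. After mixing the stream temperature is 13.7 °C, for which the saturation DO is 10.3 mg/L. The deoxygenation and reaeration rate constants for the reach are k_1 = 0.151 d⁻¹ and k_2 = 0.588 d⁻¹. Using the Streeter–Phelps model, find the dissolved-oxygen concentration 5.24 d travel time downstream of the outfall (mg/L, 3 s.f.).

DO ≈ 3.38 mg/L

Mixed DO = (3.72×8.32 + 1.07×3.04)/(3.72+1.07) = 34.20/4.790 = 7.141 mg/L.
Mixed L₀ = (3.72×4.76 + 1.07×199)/(4.790) = 230.6/4.790 = 48.15 mg/L.
Initial deficit D₀ = C_s − DO₀ = 10.3 − 7.141 = 3.159 mg/L.
D(5.24) = [0.151×48.15/(0.588−0.151)](e^(−0.151×5.24) − e^(−0.588×5.24)) + 3.159 e^(−0.588×5.24)
= 16.64 × (0.4533 − 0.04591) + 3.159 × 0.04591 = 6.923 mg/L.
DO = 10.3 − 6.923 = 3.377 mg/L.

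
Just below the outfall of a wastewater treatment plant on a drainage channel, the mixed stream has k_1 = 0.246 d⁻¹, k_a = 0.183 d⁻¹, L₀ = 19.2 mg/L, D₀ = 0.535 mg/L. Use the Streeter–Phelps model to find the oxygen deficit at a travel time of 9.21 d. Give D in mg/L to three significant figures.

k_1 L₀/(k_a−k_1) = 0.246×19.2/(0.183−0.246) = 4.723/-0.06300 = -74.97 mg/L.
e^(−k_1 t) = e^(−0.246×9.210) = 0.1038; e^(−k_a t) = e^(−0.183×9.210) = 0.1854.
D = -74.97 × (0.1038 − 0.1854) + 0.535 × 0.1854 = 6.118 + 0.09917 = 6.217 mg/L.

D ≈ 6.22 mg/L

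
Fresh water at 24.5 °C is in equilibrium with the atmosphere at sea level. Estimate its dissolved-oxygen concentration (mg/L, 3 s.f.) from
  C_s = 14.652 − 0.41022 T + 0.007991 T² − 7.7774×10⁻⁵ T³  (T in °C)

C_s = 14.652 − 0.41022×24.5 + 0.007991×24.5² − 7.7774×10⁻⁵×24.5³ = 8.254 mg/L.

C_s ≈ 8.25 mg/L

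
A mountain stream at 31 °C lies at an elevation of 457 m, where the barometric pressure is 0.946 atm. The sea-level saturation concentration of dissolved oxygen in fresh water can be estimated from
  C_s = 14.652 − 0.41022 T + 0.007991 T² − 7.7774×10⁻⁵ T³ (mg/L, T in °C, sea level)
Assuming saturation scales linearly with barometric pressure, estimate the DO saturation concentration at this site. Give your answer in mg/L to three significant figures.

C_s ≈ 6.90 mg/L

At sea level: C_s = 14.652 − 0.41022×31 + 0.007991×31² − 7.7774×10⁻⁵×31³ = 7.298 mg/L.
Pressure correction: C_s' = 7.298 × 0.946 = 6.903 mg/L.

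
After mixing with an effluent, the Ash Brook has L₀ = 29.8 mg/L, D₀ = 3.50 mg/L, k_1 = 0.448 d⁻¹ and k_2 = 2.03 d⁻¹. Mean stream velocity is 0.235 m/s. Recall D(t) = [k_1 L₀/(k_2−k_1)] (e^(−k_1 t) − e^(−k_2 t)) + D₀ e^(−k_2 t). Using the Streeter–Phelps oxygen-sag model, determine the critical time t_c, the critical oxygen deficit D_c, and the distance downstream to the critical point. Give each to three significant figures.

t_c ≈ 0.616 d; D_c ≈ 4.99 mg/L; x_c ≈ 12.5 km

With k_2/k_1 = 4.531 and 1 − D₀(k_2−k_1)/(k_1 L₀) = 0.5853,
t_c = ln(4.531 × 0.5853) / (2.03 − 0.448) = ln(2.652) / 1.582 = 0.9753/1.582 = 0.6165 d.
L(t_c) = L₀ e^(−k_1 t_c) = 29.8 × 0.7587 = 22.61 mg/L, and at the critical point k_2 D_c = k_1 L, so D_c = (0.448/2.03) × 22.61 = 4.989 mg/L.
x_c = v t_c = 0.235 m/s × 0.6165 d × 86400 s/d = 12520 m ≈ 12.5 km.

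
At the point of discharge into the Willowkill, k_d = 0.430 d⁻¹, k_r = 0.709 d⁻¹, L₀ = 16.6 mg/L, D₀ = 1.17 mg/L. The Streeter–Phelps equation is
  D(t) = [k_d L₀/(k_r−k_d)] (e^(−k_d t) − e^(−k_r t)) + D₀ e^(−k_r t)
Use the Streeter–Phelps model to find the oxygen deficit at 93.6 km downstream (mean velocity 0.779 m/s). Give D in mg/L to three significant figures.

D ≈ 4.96 mg/L

Travel time t = x/v = 93.6 km / (0.779 m/s) = 93600 m / 0.779 m/s = 120200 s = 1.391 d.
k_d L₀/(k_r−k_d) = 0.430×16.6/(0.709−0.430) = 7.138/0.2790 = 25.58 mg/L.
e^(−k_d t) = e^(−0.430×1.391) = 0.5499; e^(−k_r t) = e^(−0.709×1.391) = 0.3731.
D = 25.58 × (0.5499 − 0.3731) + 1.17 × 0.3731 = 4.524 + 0.4365 = 4.961 mg/L.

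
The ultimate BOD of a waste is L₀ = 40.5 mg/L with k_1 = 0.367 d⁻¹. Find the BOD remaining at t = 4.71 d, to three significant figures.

L ≈ 7.19 mg/L

L_t = L₀ e^(−k_1 t) = 40.5 × e^(−0.367×4.71) = 40.5 × 0.1775 = 7.190 mg/L.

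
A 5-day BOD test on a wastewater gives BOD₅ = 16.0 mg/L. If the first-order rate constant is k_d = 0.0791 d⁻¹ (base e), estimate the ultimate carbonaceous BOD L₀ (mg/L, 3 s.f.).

BOD₅ = L₀(1 − e^(−5k_d)) ⇒ L₀ = BOD₅ / (1 − e^(−5×0.0791))
= 16.0 / (1 − 0.6733) = 16.0 / 0.3267 = 48.98 mg/L.

L₀ ≈ 49.0 mg/L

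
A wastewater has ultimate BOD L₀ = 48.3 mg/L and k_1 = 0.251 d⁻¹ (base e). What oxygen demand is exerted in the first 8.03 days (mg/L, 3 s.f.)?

y_t = L₀(1 − e^(−k_1 t)) = 48.3 × (1 − e^(−0.251×8.03))
= 48.3 × (1 − 0.1332) = 48.3 × 0.8668 = 41.86 mg/L.

y ≈ 41.9 mg/L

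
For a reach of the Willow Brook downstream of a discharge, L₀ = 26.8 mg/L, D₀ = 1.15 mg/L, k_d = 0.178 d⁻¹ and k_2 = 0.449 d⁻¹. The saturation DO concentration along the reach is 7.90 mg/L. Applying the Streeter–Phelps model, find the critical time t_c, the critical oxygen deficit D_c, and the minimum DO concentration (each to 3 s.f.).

t_c = [1/(k_2−k_d)] ln[(k_2/k_d)(1 − D₀(k_2−k_d)/(k_d L₀))]
= [1/(0.449−0.178)] ln[(0.449/0.178)(1 − 1.15×0.2710/(0.178×26.8))]
= (1/0.2710) ln[2.522 × 0.9347] = 3.690 × ln(2.358) = 3.690 × 0.8577 = 3.165 d.
D_c = (k_d/k_2) L₀ e^(−k_d t_c) = (0.178/0.449) × 26.8 × e^(−0.178×3.165) = 0.3964 × 26.8 × 0.5693 = 6.049 mg/L.
Minimum DO = C_s − D_c = 7.90 − 6.049 = 1.851 mg/L.

t_c ≈ 3.16 d; D_c ≈ 6.05 mg/L; min DO ≈ 1.85 mg/L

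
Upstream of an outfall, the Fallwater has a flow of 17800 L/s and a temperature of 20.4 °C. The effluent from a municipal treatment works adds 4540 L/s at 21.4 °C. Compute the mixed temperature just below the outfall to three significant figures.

Flow-weighted mixing: C = (Q_r C_r + Q_w C_w)/(Q_r + Q_w)
= (17800×20.4 + 4540×21.4)/(17800 + 4540) = 460300/22340 = 20.60 °C.

20.6 °C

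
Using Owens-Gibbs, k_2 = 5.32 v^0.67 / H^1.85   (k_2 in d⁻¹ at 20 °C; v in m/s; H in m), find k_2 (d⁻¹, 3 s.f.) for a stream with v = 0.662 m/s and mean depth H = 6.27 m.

k_2 = 5.32 × 0.662^0.67 / 6.27^1.85 = 5.32 × 0.7585 / 29.85 = 0.1352 d⁻¹.

k_2 ≈ 0.135 d⁻¹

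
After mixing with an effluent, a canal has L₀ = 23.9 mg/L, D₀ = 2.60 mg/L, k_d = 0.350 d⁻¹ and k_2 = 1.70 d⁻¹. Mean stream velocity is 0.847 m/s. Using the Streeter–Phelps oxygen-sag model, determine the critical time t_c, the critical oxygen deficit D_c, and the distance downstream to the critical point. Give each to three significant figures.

With k_2/k_d = 4.857 and 1 − D₀(k_2−k_d)/(k_d L₀) = 0.5804,
t_c = ln(4.857 × 0.5804) / (1.70 − 0.350) = ln(2.819) / 1.350 = 1.036/1.350 = 0.7677 d.
D_c = (k_d/k_2) L₀ e^(−k_d t_c) = (0.350/1.70) × 23.9 × e^(−0.350×0.7677) = 0.2059 × 23.9 × 0.7644 = 3.761 mg/L.
x_c = v t_c = 0.847 m/s × 0.7677 d × 86400 s/d = 56180 m ≈ 56.2 km.

t_c ≈ 0.768 d; D_c ≈ 3.76 mg/L; x_c ≈ 56.2 km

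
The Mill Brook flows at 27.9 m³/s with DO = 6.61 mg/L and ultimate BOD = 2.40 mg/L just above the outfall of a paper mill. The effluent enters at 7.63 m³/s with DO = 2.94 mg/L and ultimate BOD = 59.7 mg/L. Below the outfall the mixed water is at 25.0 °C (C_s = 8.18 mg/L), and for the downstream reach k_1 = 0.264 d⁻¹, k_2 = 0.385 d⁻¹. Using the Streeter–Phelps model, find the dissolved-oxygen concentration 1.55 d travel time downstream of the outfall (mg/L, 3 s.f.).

DO ≈ 3.24 mg/L

Mixed DO = (27.9×6.61 + 7.63×2.94)/(27.9+7.63) = 206.9/35.53 = 5.822 mg/L.
Mixed L₀ = (27.9×2.40 + 7.63×59.7)/(35.53) = 522.5/35.53 = 14.71 mg/L.
Initial deficit D₀ = C_s − DO₀ = 8.18 − 5.822 = 2.358 mg/L.
D(1.55) = [0.264×14.71/(0.385−0.264)](e^(−0.264×1.55) − e^(−0.385×1.55)) + 2.358 e^(−0.385×1.55)
= 32.08 × (0.6642 − 0.5506) + 2.358 × 0.5506 = 4.943 mg/L.
DO = 8.18 − 4.943 = 3.237 mg/L.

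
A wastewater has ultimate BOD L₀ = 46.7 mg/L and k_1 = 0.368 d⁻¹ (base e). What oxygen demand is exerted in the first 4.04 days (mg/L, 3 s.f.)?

y ≈ 36.1 mg/L

y_t = L₀(1 − e^(−k_1 t)) = 46.7 × (1 − e^(−0.368×4.04))
= 46.7 × (1 − 0.2261) = 46.7 × 0.7739 = 36.14 mg/L.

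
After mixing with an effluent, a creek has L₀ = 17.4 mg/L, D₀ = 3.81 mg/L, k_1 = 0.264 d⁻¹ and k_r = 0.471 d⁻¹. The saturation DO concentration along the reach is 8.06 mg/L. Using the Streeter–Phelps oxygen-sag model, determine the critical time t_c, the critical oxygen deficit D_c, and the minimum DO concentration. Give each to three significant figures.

t_c = [1/(k_r−k_1)] ln[(k_r/k_1)(1 − D₀(k_r−k_1)/(k_1 L₀))]
= [1/(0.471−0.264)] ln[(0.471/0.264)(1 − 3.81×0.2070/(0.264×17.4))]
= (1/0.2070) ln[1.784 × 0.8283] = 4.831 × ln(1.478) = 4.831 × 0.3905 = 1.887 d.
L(t_c) = L₀ e^(−k_1 t_c) = 17.4 × 0.6077 = 10.57 mg/L, and at the critical point k_r D_c = k_1 L, so D_c = (0.264/0.471) × 10.57 = 5.927 mg/L.
Minimum DO = C_s − D_c = 8.06 − 5.927 = 2.133 mg/L.

t_c ≈ 1.89 d; D_c ≈ 5.93 mg/L; min DO ≈ 2.13 mg/L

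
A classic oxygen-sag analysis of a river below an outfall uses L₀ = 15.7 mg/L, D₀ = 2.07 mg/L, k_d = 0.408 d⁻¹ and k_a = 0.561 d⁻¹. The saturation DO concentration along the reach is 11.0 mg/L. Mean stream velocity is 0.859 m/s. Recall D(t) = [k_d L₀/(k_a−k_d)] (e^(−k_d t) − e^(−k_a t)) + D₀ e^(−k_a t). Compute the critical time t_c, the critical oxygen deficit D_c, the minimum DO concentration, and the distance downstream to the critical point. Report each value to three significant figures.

At the critical point dD/dt = 0, so k_d L₀ e^(−k_d t) = k_a D. Substituting D(t) from the Streeter–Phelps equation and solving for t gives
t_c = ln[(k_a/k_d)(1 − D₀(k_a−k_d)/(k_d L₀))] / (k_a−k_d).
Here k_a−k_d = 0.1530 d⁻¹ and 1 − D₀(k_a−k_d)/(k_d L₀) = 1 − 2.07×0.1530/(0.408×15.7) = 0.9506, so
t_c = ln(1.375 × 0.9506) / 0.1530 = 0.2677 / 0.1530 = 1.750 d.
L(t_c) = L₀ e^(−k_d t_c) = 15.7 × 0.4897 = 7.688 mg/L, and at the critical point k_a D_c = k_d L, so D_c = (0.408/0.561) × 7.688 = 5.591 mg/L.
Minimum DO = C_s − D_c = 11.0 − 5.591 = 5.409 mg/L.
x_c = v t_c = 0.859 m/s × 1.750 d × 86400 s/d = 129900 m ≈ 130 km.

t_c ≈ 1.75 d; D_c ≈ 5.59 mg/L; min DO ≈ 5.41 mg/L; x_c ≈ 130 km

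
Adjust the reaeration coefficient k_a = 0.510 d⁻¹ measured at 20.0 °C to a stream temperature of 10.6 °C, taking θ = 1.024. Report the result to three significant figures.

k_a ≈ 0.408 d⁻¹

k_a(T₂) = k_a(T₁) · θ^(T₂−T₁) = 0.510 × 1.024^(10.6−20.0)
= 0.510 × 1.024^-9.40 = 0.510 × 0.8002 = 0.4081 d⁻¹.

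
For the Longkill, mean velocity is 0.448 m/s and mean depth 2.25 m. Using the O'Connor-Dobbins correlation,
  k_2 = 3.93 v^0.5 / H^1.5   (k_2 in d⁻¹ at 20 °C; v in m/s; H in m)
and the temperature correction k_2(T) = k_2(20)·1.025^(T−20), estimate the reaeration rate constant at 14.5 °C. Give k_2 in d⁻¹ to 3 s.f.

k_2 ≈ 0.680 d⁻¹

k_2(20) = 3.93 × 0.448^0.5 / 2.25^1.5 = 3.93 × 0.6693 / 3.375 = 0.7794 d⁻¹.
k_2(14.5) = 0.7794 × 1.025^(14.5−20) = 0.7794 × 0.8730 = 0.6804 d⁻¹.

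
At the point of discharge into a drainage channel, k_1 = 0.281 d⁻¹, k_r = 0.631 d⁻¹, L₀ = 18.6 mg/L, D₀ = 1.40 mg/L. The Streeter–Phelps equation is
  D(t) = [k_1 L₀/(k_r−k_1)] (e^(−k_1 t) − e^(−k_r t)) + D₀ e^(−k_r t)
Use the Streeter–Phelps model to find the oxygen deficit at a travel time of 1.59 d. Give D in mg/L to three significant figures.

k_1 L₀/(k_r−k_1) = 0.281×18.6/(0.631−0.281) = 5.227/0.3500 = 14.93 mg/L.
e^(−k_1 t) = e^(−0.281×1.590) = 0.6397; e^(−k_r t) = e^(−0.631×1.590) = 0.3667.
D = 14.93 × (0.6397 − 0.3667) + 1.40 × 0.3667 = 4.077 + 0.5133 = 4.590 mg/L.

D ≈ 4.59 mg/L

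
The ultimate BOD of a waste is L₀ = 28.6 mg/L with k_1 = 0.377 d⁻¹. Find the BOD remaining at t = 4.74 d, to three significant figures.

L_t = L₀ e^(−k_1 t) = 28.6 × e^(−0.377×4.74) = 28.6 × 0.1675 = 4.790 mg/L.

L ≈ 4.79 mg/L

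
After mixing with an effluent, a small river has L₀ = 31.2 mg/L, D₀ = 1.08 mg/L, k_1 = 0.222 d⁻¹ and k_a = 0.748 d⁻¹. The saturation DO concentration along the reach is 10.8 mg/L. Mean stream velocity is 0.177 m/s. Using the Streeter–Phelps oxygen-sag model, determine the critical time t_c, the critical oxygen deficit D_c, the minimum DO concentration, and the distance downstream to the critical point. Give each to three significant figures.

t_c ≈ 2.15 d; D_c ≈ 5.75 mg/L; min DO ≈ 5.05 mg/L; x_c ≈ 32.8 km

At the critical point dD/dt = 0, so k_1 L₀ e^(−k_1 t) = k_a D. Substituting D(t) from the Streeter–Phelps equation and solving for t gives
t_c = ln[(k_a/k_1)(1 − D₀(k_a−k_1)/(k_1 L₀))] / (k_a−k_1).
Here k_a−k_1 = 0.5260 d⁻¹ and 1 − D₀(k_a−k_1)/(k_1 L₀) = 1 − 1.08×0.5260/(0.222×31.2) = 0.9180, so
t_c = ln(3.369 × 0.9180) / 0.5260 = 1.129 / 0.5260 = 2.147 d.
D_c = (k_1/k_a) L₀ e^(−k_1 t_c) = (0.222/0.748) × 31.2 × e^(−0.222×2.147) = 0.2968 × 31.2 × 0.6209 = 5.750 mg/L.
Minimum DO = C_s − D_c = 10.8 − 5.750 = 5.050 mg/L.
x_c = v t_c = 0.177 m/s × 2.147 d × 86400 s/d = 32830 m ≈ 32.8 km.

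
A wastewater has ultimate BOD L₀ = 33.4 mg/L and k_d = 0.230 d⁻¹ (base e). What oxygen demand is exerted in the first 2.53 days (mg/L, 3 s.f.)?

y_t = L₀(1 − e^(−k_d t)) = 33.4 × (1 − e^(−0.230×2.53))
= 33.4 × (1 − 0.5588) = 33.4 × 0.4412 = 14.73 mg/L.

y ≈ 14.7 mg/L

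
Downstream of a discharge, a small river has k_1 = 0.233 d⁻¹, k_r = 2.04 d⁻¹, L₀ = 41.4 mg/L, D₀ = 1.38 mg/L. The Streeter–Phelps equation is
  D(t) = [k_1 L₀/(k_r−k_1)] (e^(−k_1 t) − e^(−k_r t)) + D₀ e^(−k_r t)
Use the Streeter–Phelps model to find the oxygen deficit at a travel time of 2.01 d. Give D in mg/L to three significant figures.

D ≈ 3.28 mg/L

k_1 L₀/(k_r−k_1) = 0.233×41.4/(2.04−0.233) = 9.646/1.807 = 5.338 mg/L.
e^(−k_1 t) = e^(−0.233×2.010) = 0.6260; e^(−k_r t) = e^(−2.04×2.010) = 0.01657.
D = 5.338 × (0.6260 − 0.01657) + 1.38 × 0.01657 = 3.254 + 0.02286 = 3.276 mg/L.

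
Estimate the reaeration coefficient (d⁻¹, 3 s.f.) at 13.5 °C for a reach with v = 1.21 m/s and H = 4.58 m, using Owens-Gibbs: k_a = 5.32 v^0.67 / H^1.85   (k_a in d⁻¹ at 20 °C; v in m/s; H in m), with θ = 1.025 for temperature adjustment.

k_a(20) = 5.32 × 1.21^0.67 / 4.58^1.85 = 5.32 × 1.136 / 16.70 = 0.3621 d⁻¹.
k_a(13.5) = 0.3621 × 1.025^(13.5−20) = 0.3621 × 0.8517 = 0.3084 d⁻¹.

k_a ≈ 0.308 d⁻¹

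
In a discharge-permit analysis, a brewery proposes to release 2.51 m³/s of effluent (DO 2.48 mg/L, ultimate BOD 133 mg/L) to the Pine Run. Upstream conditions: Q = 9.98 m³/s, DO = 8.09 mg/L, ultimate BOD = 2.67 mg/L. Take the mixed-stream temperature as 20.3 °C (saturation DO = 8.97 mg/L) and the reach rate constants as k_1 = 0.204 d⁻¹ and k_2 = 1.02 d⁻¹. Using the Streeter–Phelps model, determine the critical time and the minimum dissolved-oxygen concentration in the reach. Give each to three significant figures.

Mixed DO = (9.98×8.09 + 2.51×2.48)/(9.98+2.51) = 86.96/12.49 = 6.963 mg/L.
Mixed L₀ = (9.98×2.67 + 2.51×133)/(12.49) = 360.5/12.49 = 28.86 mg/L.
Initial deficit D₀ = C_s − DO₀ = 8.97 − 6.963 = 2.007 mg/L.
t_c = (1/0.8160) ln[(1.02/0.204)(1 − 2.007×0.8160/(0.204×28.86))] = 1.225 × ln(3.609) = 1.573 d.
D_c = (0.204/1.02) × 28.86 × e^(−0.204×1.573) = 0.2000 × 28.86 × 0.7255 = 4.188 mg/L.
Minimum DO = 8.97 − 4.188 = 4.782 mg/L.

t_c ≈ 1.57 d; minimum DO ≈ 4.78 mg/L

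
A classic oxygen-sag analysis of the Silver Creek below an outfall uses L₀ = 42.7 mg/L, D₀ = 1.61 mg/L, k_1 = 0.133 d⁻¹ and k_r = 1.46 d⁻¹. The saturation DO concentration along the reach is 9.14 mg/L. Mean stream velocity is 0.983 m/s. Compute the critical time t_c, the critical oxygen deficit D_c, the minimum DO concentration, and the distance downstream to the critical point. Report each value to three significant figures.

t_c ≈ 1.45 d; D_c ≈ 3.21 mg/L; min DO ≈ 5.93 mg/L; x_c ≈ 123 km

At the critical point dD/dt = 0, so k_1 L₀ e^(−k_1 t) = k_r D. Substituting D(t) from the Streeter–Phelps equation and solving for t gives
t_c = ln[(k_r/k_1)(1 − D₀(k_r−k_1)/(k_1 L₀))] / (k_r−k_1).
Here k_r−k_1 = 1.327 d⁻¹ and 1 − D₀(k_r−k_1)/(k_1 L₀) = 1 − 1.61×1.327/(0.133×42.7) = 0.6238, so
t_c = ln(10.98 × 0.6238) / 1.327 = 1.924 / 1.327 = 1.450 d.
L(t_c) = L₀ e^(−k_1 t_c) = 42.7 × 0.8246 = 35.21 mg/L, and at the critical point k_r D_c = k_1 L, so D_c = (0.133/1.46) × 35.21 = 3.208 mg/L.
Minimum DO = C_s − D_c = 9.14 − 3.208 = 5.932 mg/L.
x_c = v t_c = 0.983 m/s × 1.450 d × 86400 s/d = 123100 m ≈ 123 km.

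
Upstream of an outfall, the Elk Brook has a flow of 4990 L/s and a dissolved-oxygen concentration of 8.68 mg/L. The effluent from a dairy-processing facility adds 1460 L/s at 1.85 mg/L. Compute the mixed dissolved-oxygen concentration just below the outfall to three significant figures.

7.13 mg/L

Flow-weighted mixing: C = (Q_r C_r + Q_w C_w)/(Q_r + Q_w)
= (4990×8.68 + 1460×1.85)/(4990 + 1460) = 46010/6450 = 7.134 mg/L.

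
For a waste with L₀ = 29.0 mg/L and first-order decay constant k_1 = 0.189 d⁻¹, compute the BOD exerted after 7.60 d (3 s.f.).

y_t = L₀(1 − e^(−k_1 t)) = 29.0 × (1 − e^(−0.189×7.60))
= 29.0 × (1 − 0.2378) = 29.0 × 0.7622 = 22.10 mg/L.

y ≈ 22.1 mg/L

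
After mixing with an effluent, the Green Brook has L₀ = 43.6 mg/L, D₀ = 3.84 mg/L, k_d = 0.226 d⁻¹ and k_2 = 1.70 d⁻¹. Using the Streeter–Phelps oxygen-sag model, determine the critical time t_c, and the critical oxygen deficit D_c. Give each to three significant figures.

t_c ≈ 0.789 d; D_c ≈ 4.85 mg/L

t_c = [1/(k_2−k_d)] ln[(k_2/k_d)(1 − D₀(k_2−k_d)/(k_d L₀))]
= [1/(1.70−0.226)] ln[(1.70/0.226)(1 − 3.84×1.474/(0.226×43.6))]
= (1/1.474) ln[7.522 × 0.4256] = 0.6784 × ln(3.201) = 0.6784 × 1.164 = 0.7894 d.
D_c = (k_d/k_2) L₀ e^(−k_d t_c) = (0.226/1.70) × 43.6 × e^(−0.226×0.7894) = 0.1329 × 43.6 × 0.8366 = 4.849 mg/L.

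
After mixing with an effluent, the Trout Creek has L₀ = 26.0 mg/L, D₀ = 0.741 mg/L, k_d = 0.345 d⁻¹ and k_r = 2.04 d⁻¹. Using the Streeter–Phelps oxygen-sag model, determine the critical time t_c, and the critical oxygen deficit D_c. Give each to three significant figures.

t_c ≈ 0.959 d; D_c ≈ 3.16 mg/L

t_c = [1/(k_r−k_d)] ln[(k_r/k_d)(1 − D₀(k_r−k_d)/(k_d L₀))]
= [1/(2.04−0.345)] ln[(2.04/0.345)(1 − 0.741×1.695/(0.345×26.0))]
= (1/1.695) ln[5.913 × 0.8600] = 0.5900 × ln(5.085) = 0.5900 × 1.626 = 0.9595 d.
L(t_c) = L₀ e^(−k_d t_c) = 26.0 × 0.7182 = 18.67 mg/L, and at the critical point k_r D_c = k_d L, so D_c = (0.345/2.04) × 18.67 = 3.158 mg/L.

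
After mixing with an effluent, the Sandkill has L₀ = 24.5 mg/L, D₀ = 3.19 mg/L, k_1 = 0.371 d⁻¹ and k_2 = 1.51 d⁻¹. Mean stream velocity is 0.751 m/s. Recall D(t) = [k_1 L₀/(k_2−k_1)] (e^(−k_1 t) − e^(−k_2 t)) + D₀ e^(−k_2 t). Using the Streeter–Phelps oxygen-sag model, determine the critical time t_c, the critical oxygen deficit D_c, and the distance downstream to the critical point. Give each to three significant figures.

t_c ≈ 0.784 d; D_c ≈ 4.50 mg/L; x_c ≈ 50.9 km

t_c = [1/(k_2−k_1)] ln[(k_2/k_1)(1 − D₀(k_2−k_1)/(k_1 L₀))]
= [1/(1.51−0.371)] ln[(1.51/0.371)(1 − 3.19×1.139/(0.371×24.5))]
= (1/1.139) ln[4.070 × 0.6003] = 0.8780 × ln(2.443) = 0.8780 × 0.8933 = 0.7843 d.
L(t_c) = L₀ e^(−k_1 t_c) = 24.5 × 0.7475 = 18.31 mg/L, and at the critical point k_2 D_c = k_1 L, so D_c = (0.371/1.51) × 18.31 = 4.500 mg/L.
x_c = v t_c = 0.751 m/s × 0.7843 d × 86400 s/d = 50890 m ≈ 50.9 km.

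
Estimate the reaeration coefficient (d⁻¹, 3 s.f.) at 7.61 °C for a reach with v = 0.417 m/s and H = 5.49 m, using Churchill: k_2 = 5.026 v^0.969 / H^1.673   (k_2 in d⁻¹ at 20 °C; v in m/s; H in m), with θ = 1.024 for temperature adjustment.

k_2 ≈ 0.0929 d⁻¹

k_2(20) = 5.026 × 0.417^0.969 / 5.49^1.673 = 5.026 × 0.4285 / 17.27 = 0.1247 d⁻¹.
k_2(7.61) = 0.1247 × 1.024^(7.61−20) = 0.1247 × 0.7454 = 0.09294 d⁻¹.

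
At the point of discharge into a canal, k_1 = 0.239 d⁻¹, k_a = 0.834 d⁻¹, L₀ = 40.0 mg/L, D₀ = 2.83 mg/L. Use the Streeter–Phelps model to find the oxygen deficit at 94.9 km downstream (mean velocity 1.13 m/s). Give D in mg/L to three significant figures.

D ≈ 6.85 mg/L

Travel time t = x/v = 94.9 km / (1.13 m/s) = 94900 m / 1.13 m/s = 83980 s = 0.9720 d.
k_1 L₀/(k_a−k_1) = 0.239×40.0/(0.834−0.239) = 9.560/0.5950 = 16.07 mg/L.
e^(−k_1 t) = e^(−0.239×0.9720) = 0.7927; e^(−k_a t) = e^(−0.834×0.9720) = 0.4446.
D = 16.07 × (0.7927 − 0.4446) + 2.83 × 0.4446 = 5.594 + 1.258 = 6.852 mg/L.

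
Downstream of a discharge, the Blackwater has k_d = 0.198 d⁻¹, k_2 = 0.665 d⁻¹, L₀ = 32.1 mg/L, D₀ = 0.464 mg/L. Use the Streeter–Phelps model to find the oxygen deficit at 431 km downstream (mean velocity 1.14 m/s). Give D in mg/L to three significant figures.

Travel time t = x/v = 431 km / (1.14 m/s) = 431000 m / 1.14 m/s = 378100 s = 4.376 d.
k_d L₀/(k_2−k_d) = 0.198×32.1/(0.665−0.198) = 6.356/0.4670 = 13.61 mg/L.
e^(−k_d t) = e^(−0.198×4.376) = 0.4205; e^(−k_2 t) = e^(−0.665×4.376) = 0.05448.
D = 13.61 × (0.4205 − 0.05448) + 0.464 × 0.05448 = 4.981 + 0.02528 = 5.006 mg/L.

D ≈ 5.01 mg/L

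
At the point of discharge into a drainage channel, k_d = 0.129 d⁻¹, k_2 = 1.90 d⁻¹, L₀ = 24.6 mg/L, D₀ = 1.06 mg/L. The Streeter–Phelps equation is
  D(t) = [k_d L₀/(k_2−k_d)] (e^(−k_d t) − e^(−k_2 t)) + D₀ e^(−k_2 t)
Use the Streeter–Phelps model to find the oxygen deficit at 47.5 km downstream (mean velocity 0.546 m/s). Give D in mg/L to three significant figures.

Travel time t = x/v = 47.5 km / (0.546 m/s) = 47500 m / 0.546 m/s = 87000 s = 1.007 d.
k_d L₀/(k_2−k_d) = 0.129×24.6/(1.90−0.129) = 3.173/1.771 = 1.792 mg/L.
e^(−k_d t) = e^(−0.129×1.007) = 0.8782; e^(−k_2 t) = e^(−1.90×1.007) = 0.1476.
D = 1.792 × (0.8782 − 0.1476) + 1.06 × 0.1476 = 1.309 + 0.1565 = 1.466 mg/L.

D ≈ 1.47 mg/L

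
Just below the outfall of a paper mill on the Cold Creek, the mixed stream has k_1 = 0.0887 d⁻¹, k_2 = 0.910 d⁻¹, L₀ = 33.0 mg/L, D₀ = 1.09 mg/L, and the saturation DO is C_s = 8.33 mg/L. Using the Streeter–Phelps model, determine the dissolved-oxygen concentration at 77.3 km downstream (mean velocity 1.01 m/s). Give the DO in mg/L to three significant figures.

Travel time t = x/v = 77.3 km / (1.01 m/s) = 77300 m / 1.01 m/s = 76530 s = 0.8858 d.
k_1 L₀/(k_2−k_1) = 0.0887×33.0/(0.910−0.0887) = 2.927/0.8213 = 3.564 mg/L.
e^(−k_1 t) = e^(−0.0887×0.8858) = 0.9244; e^(−k_2 t) = e^(−0.910×0.8858) = 0.4466.
D = 3.564 × (0.9244 − 0.4466) + 1.09 × 0.4466 = 1.703 + 0.4868 = 2.190 mg/L.
DO = C_s − D = 8.33 − 2.190 = 6.140 mg/L.

DO ≈ 6.14 mg/L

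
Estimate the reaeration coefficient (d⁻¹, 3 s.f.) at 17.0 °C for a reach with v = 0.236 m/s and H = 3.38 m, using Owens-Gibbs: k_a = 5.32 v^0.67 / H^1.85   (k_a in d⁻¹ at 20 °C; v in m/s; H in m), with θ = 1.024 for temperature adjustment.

k_a ≈ 0.198 d⁻¹

k_a(20) = 5.32 × 0.236^0.67 / 3.38^1.85 = 5.32 × 0.3801 / 9.517 = 0.2125 d⁻¹.
k_a(17.0) = 0.2125 × 1.024^(17.0−20) = 0.2125 × 0.9313 = 0.1979 d⁻¹.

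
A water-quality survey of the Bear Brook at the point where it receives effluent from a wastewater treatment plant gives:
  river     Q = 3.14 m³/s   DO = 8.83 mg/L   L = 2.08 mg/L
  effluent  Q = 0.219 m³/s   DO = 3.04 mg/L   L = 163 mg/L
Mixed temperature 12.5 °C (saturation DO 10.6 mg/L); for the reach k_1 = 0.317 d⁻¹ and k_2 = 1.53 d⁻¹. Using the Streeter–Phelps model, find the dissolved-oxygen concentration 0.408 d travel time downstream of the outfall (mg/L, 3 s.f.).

Mixed DO = (3.14×8.83 + 0.219×3.04)/(3.14+0.219) = 28.39/3.359 = 8.453 mg/L.
Mixed L₀ = (3.14×2.08 + 0.219×163)/(3.359) = 42.23/3.359 = 12.57 mg/L.
Initial deficit D₀ = C_s − DO₀ = 10.6 − 8.453 = 2.147 mg/L.
D(0.408) = [0.317×12.57/(1.53−0.317)](e^(−0.317×0.408) − e^(−1.53×0.408)) + 2.147 e^(−1.53×0.408)
= 3.285 × (0.8787 − 0.5357) + 2.147 × 0.5357 = 2.277 mg/L.
DO = 10.6 − 2.277 = 8.323 mg/L.

DO ≈ 8.32 mg/L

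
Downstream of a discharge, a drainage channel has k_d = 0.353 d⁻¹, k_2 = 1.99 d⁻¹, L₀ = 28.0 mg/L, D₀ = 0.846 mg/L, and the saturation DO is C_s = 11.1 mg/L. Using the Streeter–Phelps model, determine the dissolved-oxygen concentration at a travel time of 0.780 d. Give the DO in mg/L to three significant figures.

k_d L₀/(k_2−k_d) = 0.353×28.0/(1.99−0.353) = 9.884/1.637 = 6.038 mg/L.
e^(−k_d t) = e^(−0.353×0.7800) = 0.7593; e^(−k_2 t) = e^(−1.99×0.7800) = 0.2118.
D = 6.038 × (0.7593 − 0.2118) + 0.846 × 0.2118 = 3.306 + 0.1792 = 3.485 mg/L.
DO = C_s − D = 11.1 − 3.485 = 7.615 mg/L.

DO ≈ 7.61 mg/L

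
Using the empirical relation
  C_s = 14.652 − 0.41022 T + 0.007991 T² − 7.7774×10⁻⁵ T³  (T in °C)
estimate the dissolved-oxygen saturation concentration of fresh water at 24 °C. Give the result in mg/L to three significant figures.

C_s = 14.652 − 0.41022×24 + 0.007991×24² − 7.7774×10⁻⁵×24³ = 8.334 mg/L.

C_s ≈ 8.33 mg/L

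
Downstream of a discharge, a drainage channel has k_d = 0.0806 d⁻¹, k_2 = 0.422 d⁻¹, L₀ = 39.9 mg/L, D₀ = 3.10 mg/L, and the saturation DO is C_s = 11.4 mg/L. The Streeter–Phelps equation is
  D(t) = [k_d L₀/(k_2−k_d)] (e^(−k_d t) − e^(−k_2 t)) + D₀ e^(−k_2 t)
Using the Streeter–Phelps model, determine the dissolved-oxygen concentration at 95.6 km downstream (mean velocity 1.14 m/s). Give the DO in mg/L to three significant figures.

DO ≈ 6.88 mg/L

Travel time t = x/v = 95.6 km / (1.14 m/s) = 95600 m / 1.14 m/s = 83860 s = 0.9706 d.
k_d L₀/(k_2−k_d) = 0.0806×39.9/(0.422−0.0806) = 3.216/0.3414 = 9.420 mg/L.
e^(−k_d t) = e^(−0.0806×0.9706) = 0.9248; e^(−k_2 t) = e^(−0.422×0.9706) = 0.6639.
D = 9.420 × (0.9248 − 0.6639) + 3.10 × 0.6639 = 2.457 + 2.058 = 4.515 mg/L.
DO = C_s − D = 11.4 − 4.515 = 6.885 mg/L.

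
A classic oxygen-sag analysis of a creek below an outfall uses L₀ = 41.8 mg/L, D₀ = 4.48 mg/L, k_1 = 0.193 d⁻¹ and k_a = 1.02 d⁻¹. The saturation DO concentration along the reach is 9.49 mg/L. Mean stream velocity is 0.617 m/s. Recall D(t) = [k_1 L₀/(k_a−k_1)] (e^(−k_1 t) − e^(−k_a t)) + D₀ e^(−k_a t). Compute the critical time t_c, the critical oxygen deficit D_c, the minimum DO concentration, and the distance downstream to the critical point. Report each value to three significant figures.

With k_a/k_1 = 5.285 and 1 − D₀(k_a−k_1)/(k_1 L₀) = 0.5407,
t_c = ln(5.285 × 0.5407) / (1.02 − 0.193) = ln(2.858) / 0.8270 = 1.050/0.8270 = 1.270 d.
L(t_c) = L₀ e^(−k_1 t_c) = 41.8 × 0.7827 = 32.72 mg/L, and at the critical point k_a D_c = k_1 L, so D_c = (0.193/1.02) × 32.72 = 6.190 mg/L.
Minimum DO = C_s − D_c = 9.49 − 6.190 = 3.300 mg/L.
x_c = v t_c = 0.617 m/s × 1.270 d × 86400 s/d = 67690 m ≈ 67.7 km.

t_c ≈ 1.27 d; D_c ≈ 6.19 mg/L; min DO ≈ 3.30 mg/L; x_c ≈ 67.7 km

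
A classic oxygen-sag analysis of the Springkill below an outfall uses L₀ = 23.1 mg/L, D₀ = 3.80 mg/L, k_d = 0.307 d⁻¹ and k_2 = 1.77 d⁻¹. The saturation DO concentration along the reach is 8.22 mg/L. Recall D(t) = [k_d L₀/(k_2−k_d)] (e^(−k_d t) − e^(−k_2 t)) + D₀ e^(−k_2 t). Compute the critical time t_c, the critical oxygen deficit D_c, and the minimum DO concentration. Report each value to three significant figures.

With k_2/k_d = 5.765 and 1 − D₀(k_2−k_d)/(k_d L₀) = 0.2161,
t_c = ln(5.765 × 0.2161) / (1.77 − 0.307) = ln(1.246) / 1.463 = 0.2197/1.463 = 0.1502 d.
L(t_c) = L₀ e^(−k_d t_c) = 23.1 × 0.9549 = 22.06 mg/L, and at the critical point k_2 D_c = k_d L, so D_c = (0.307/1.77) × 22.06 = 3.826 mg/L.
Minimum DO = C_s − D_c = 8.22 − 3.826 = 4.394 mg/L.

t_c ≈ 0.150 d; D_c ≈ 3.83 mg/L; min DO ≈ 4.39 mg/L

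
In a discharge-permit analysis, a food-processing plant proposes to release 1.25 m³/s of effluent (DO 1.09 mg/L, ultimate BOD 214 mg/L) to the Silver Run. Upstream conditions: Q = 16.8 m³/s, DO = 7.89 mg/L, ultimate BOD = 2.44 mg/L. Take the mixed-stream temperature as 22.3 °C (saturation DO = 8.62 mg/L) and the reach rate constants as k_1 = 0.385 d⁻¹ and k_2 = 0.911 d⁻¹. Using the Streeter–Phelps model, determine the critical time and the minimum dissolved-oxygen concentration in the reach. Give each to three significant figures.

t_c ≈ 1.45 d; minimum DO ≈ 4.48 mg/L

Mixed DO = (16.8×7.89 + 1.25×1.09)/(16.8+1.25) = 133.9/18.05 = 7.419 mg/L.
Mixed L₀ = (16.8×2.44 + 1.25×214)/(18.05) = 308.5/18.05 = 17.09 mg/L.
Initial deficit D₀ = C_s − DO₀ = 8.62 − 7.419 = 1.201 mg/L.
t_c = (1/0.5260) ln[(0.911/0.385)(1 − 1.201×0.5260/(0.385×17.09))] = 1.901 × ln(2.139) = 1.446 d.
D_c = (0.385/0.911) × 17.09 × e^(−0.385×1.446) = 0.4226 × 17.09 × 0.5732 = 4.140 mg/L.
Minimum DO = 8.62 − 4.140 = 4.480 mg/L.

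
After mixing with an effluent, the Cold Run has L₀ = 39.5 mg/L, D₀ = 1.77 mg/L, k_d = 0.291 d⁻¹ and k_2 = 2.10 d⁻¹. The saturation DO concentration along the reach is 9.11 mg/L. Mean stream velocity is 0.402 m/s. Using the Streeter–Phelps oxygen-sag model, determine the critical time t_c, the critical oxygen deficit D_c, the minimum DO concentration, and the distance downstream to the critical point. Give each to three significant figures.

t_c = [1/(k_2−k_d)] ln[(k_2/k_d)(1 − D₀(k_2−k_d)/(k_d L₀))]
= [1/(2.10−0.291)] ln[(2.10/0.291)(1 − 1.77×1.809/(0.291×39.5))]
= (1/1.809) ln[7.216 × 0.7214] = 0.5528 × ln(5.206) = 0.5528 × 1.650 = 0.9120 d.
D_c = (k_d/k_2) L₀ e^(−k_d t_c) = (0.291/2.10) × 39.5 × e^(−0.291×0.9120) = 0.1386 × 39.5 × 0.7669 = 4.198 mg/L.
Minimum DO = C_s − D_c = 9.11 − 4.198 = 4.912 mg/L.
x_c = v t_c = 0.402 m/s × 0.9120 d × 86400 s/d = 31680 m ≈ 31.7 km.

t_c ≈ 0.912 d; D_c ≈ 4.20 mg/L; min DO ≈ 4.91 mg/L; x_c ≈ 31.7 km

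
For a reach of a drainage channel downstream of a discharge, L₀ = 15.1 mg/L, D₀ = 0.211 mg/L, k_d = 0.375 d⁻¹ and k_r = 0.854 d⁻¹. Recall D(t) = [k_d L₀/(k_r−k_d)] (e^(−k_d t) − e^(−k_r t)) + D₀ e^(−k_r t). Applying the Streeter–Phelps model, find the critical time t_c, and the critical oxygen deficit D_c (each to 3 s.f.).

t_c ≈ 1.68 d; D_c ≈ 3.53 mg/L

With k_r/k_d = 2.277 and 1 − D₀(k_r−k_d)/(k_d L₀) = 0.9822,
t_c = ln(2.277 × 0.9822) / (0.854 − 0.375) = ln(2.237) / 0.4790 = 0.8050/0.4790 = 1.681 d.
D_c = (k_d/k_r) L₀ e^(−k_d t_c) = (0.375/0.854) × 15.1 × e^(−0.375×1.681) = 0.4391 × 15.1 × 0.5325 = 3.531 mg/L.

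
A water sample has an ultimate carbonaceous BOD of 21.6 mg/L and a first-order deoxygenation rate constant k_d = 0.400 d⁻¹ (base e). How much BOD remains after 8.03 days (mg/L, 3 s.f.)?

L ≈ 0.870 mg/L

L_t = L₀ e^(−k_d t) = 21.6 × e^(−0.400×8.03) = 21.6 × 0.04028 = 0.8700 mg/L.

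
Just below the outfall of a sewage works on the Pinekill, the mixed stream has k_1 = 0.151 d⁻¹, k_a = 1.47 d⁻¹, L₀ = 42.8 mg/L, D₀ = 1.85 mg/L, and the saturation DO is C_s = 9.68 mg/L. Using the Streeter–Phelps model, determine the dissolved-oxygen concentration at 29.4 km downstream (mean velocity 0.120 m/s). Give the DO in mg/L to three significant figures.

Travel time t = x/v = 29.4 km / (0.120 m/s) = 29400 m / 0.120 m/s = 245000 s = 2.836 d.
k_1 L₀/(k_a−k_1) = 0.151×42.8/(1.47−0.151) = 6.463/1.319 = 4.900 mg/L.
e^(−k_1 t) = e^(−0.151×2.836) = 0.6517; e^(−k_a t) = e^(−1.47×2.836) = 0.01548.
D = 4.900 × (0.6517 − 0.01548) + 1.85 × 0.01548 = 3.117 + 0.02863 = 3.146 mg/L.
DO = C_s − D = 9.68 − 3.146 = 6.534 mg/L.

DO ≈ 6.53 mg/L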